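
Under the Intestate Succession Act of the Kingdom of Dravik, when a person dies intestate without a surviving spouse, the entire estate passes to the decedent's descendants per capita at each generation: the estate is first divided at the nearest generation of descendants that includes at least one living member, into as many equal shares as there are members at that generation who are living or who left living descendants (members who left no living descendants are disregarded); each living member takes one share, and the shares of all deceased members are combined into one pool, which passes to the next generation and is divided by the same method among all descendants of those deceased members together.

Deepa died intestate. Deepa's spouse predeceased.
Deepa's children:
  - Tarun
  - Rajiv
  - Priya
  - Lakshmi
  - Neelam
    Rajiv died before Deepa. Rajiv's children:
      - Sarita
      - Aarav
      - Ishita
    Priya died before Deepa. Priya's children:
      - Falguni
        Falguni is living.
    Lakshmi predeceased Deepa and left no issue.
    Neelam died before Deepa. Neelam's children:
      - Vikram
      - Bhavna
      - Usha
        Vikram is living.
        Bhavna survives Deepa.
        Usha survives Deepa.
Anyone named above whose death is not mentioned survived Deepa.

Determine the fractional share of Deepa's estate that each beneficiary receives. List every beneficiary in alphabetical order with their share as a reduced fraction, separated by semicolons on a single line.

Aarav 3/28; Bhavna 3/28; Falguni 3/28; Ishita 3/28; Sarita 3/28; Tarun 1/4; Usha 3/28; Vikram 3/28

There is no surviving spouse, so the entire estate passes to Deepa's descendants per capita at each generation.
At generation 1 (Tarun, Rajiv, Priya, Neelam) there are 4 shares of (1)/4 = 1/4 each.
Living: Tarun — each takes 1/4.
Deceased: Rajiv, Priya, and Neelam. Their combined 3/4 is pooled and carried to generation 2.
At generation 2 (Sarita, Aarav, Ishita, Falguni, Vikram, Bhavna, Usha) there are 7 shares of (3/4)/7 = 3/28 each.
Living: Sarita, Aarav, Ishita, Falguni, Vikram, Bhavna, and Usha — each takes 3/28.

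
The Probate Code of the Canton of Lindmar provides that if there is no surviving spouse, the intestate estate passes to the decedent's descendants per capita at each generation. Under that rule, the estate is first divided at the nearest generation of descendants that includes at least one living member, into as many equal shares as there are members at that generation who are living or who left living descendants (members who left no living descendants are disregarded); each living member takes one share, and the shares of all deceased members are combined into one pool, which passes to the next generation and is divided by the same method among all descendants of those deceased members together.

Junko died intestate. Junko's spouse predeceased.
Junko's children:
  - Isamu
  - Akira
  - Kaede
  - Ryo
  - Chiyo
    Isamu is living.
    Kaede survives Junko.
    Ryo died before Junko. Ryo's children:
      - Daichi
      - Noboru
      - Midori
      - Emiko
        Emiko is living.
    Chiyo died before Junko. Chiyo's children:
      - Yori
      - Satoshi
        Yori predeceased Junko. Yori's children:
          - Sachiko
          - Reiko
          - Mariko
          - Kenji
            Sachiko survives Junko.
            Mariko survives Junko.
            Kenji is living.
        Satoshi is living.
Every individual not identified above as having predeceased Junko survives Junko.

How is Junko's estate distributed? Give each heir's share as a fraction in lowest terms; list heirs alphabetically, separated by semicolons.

Akira 1/5; Daichi 1/15; Emiko 1/15; Isamu 1/5; Kaede 1/5; Kenji 1/60; Mariko 1/60; Midori 1/15; Noboru 1/15; Reiko 1/60; Sachiko 1/60; Satoshi 1/15

There is no surviving spouse, so the entire estate passes to Junko's descendants per capita at each generation.
At generation 1 (Isamu, Akira, Kaede, Ryo, Chiyo) there are 5 shares of (1)/5 = 1/5 each.
Living: Isamu, Akira, and Kaede — each takes 1/5.
Deceased: Ryo and Chiyo. Their combined 2/5 is pooled and carried to generation 2.
At generation 2 (Daichi, Noboru, Midori, Emiko, Yori, Satoshi) there are 6 shares of (2/5)/6 = 1/15 each.
Living: Daichi, Noboru, Midori, Emiko, and Satoshi — each takes 1/15.
Deceased: Yori. That 1/15 share is carried to generation 3.
At generation 3 (Sachiko, Reiko, Mariko, Kenji) there are 4 shares of (1/15)/4 = 1/60 each.
Living: Sachiko, Reiko, Mariko, and Kenji — each takes 1/60.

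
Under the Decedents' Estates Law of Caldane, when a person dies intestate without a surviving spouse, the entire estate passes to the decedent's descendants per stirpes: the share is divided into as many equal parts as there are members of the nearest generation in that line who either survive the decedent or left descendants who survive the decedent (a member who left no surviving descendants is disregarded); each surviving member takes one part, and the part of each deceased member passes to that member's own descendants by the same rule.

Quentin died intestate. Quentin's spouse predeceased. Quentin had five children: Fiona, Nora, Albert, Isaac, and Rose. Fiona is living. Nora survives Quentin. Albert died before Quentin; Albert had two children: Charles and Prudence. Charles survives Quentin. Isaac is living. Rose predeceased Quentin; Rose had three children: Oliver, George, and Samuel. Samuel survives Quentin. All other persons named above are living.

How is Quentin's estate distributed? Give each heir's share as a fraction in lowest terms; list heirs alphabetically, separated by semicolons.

Charles 1/10; Fiona 1/5; George 1/15; Isaac 1/5; Nora 1/5; Oliver 1/15; Prudence 1/10; Samuel 1/15

There is no surviving spouse, so the entire estate passes to Quentin's descendants per stirpes.
The estate is divided into 5 equal shares of 1/5 among Fiona, Nora, Albert, Isaac, Rose.
Fiona is living and takes 1/5.
Nora is living and takes 1/5.
Albert predeceased; the 1/5 allotted to Albert's branch passes to Albert's issue by representation.
The 1/5 is divided into 2 equal shares of 1/10 among Charles, Prudence.
Charles is living and takes 1/10.
Prudence is living and takes 1/10.
Isaac is living and takes 1/5.
Rose predeceased; the 1/5 allotted to Rose's branch passes to Rose's issue by representation.
The 1/5 is divided into 3 equal shares of 1/15 among Oliver, George, Samuel.
Oliver is living and takes 1/15.
George is living and takes 1/15.
Samuel is living and takes 1/15.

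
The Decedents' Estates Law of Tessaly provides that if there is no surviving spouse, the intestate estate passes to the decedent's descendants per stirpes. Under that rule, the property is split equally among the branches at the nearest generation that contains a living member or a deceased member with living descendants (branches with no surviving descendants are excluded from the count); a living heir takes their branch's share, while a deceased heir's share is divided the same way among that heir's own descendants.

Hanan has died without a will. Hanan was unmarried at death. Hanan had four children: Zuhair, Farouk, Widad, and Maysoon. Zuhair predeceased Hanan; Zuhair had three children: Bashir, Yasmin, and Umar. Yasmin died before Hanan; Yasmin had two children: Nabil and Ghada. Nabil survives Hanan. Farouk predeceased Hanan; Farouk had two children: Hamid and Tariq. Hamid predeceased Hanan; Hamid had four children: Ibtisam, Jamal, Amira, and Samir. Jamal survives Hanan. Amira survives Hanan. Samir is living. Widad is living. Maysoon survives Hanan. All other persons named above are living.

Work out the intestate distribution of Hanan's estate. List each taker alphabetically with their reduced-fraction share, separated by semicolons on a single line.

Amira 1/32; Bashir 1/12; Ghada 1/24; Ibtisam 1/32; Jamal 1/32; Maysoon 1/4; Nabil 1/24; Samir 1/32; Tariq 1/8; Umar 1/12; Widad 1/4

There is no surviving spouse, so the entire estate passes to Hanan's descendants per stirpes.
The estate is divided into 4 equal shares of 1/4 among Zuhair, Farouk, Widad, Maysoon.
Zuhair predeceased; the 1/4 allotted to Zuhair's branch passes to Zuhair's issue by representation.
The 1/4 is divided into 3 equal shares of 1/12 among Bashir, Yasmin, Umar.
Bashir is living and takes 1/12.
Yasmin predeceased; the 1/12 allotted to Yasmin's branch passes to Yasmin's issue by representation.
The 1/12 is divided into 2 equal shares of 1/24 among Nabil, Ghada.
Nabil is living and takes 1/24.
Ghada is living and takes 1/24.
Umar is living and takes 1/12.
Farouk predeceased; the 1/4 allotted to Farouk's branch passes to Farouk's issue by representation.
The 1/4 is divided into 2 equal shares of 1/8 among Hamid, Tariq.
Hamid predeceased; the 1/8 allotted to Hamid's branch passes to Hamid's issue by representation.
The 1/8 is divided into 4 equal shares of 1/32 among Ibtisam, Jamal, Amira, Samir.
Ibtisam is living and takes 1/32.
Jamal is living and takes 1/32.
Amira is living and takes 1/32.
Samir is living and takes 1/32.
Tariq is living and takes 1/8.
Widad is living and takes 1/4.
Maysoon is living and takes 1/4.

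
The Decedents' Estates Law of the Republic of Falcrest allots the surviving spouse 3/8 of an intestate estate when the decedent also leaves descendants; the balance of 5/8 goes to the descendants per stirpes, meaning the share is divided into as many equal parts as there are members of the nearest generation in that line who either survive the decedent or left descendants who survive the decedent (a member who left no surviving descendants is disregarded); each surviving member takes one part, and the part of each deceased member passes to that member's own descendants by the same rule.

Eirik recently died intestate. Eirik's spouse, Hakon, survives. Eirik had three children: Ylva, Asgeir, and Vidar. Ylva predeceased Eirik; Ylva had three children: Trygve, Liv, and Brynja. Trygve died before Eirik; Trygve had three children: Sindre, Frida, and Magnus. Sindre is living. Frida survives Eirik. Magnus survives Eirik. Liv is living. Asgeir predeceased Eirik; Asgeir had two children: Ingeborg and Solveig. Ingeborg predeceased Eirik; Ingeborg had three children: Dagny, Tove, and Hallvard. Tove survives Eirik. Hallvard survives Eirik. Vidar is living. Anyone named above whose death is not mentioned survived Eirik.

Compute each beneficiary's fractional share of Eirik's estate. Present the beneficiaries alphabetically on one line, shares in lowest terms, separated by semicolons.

Hakon, as surviving spouse, takes 3/8.
The remaining 5/8 passes to Eirik's descendants per stirpes.
The 5/8 is divided into 3 equal shares of 5/24 among Ylva, Asgeir, Vidar.
Ylva predeceased; the 5/24 allotted to Ylva's branch passes to Ylva's issue by representation.
The 5/24 is divided into 3 equal shares of 5/72 among Trygve, Liv, Brynja.
Trygve predeceased; the 5/72 allotted to Trygve's branch passes to Trygve's issue by representation.
The 5/72 is divided into 3 equal shares of 5/216 among Sindre, Frida, Magnus.
Sindre is living and takes 5/216.
Frida is living and takes 5/216.
Magnus is living and takes 5/216.
Liv is living and takes 5/72.
Brynja is living and takes 5/72.
Asgeir predeceased; the 5/24 allotted to Asgeir's branch passes to Asgeir's issue by representation.
The 5/24 is divided into 2 equal shares of 5/48 among Ingeborg, Solveig.
Ingeborg predeceased; the 5/48 allotted to Ingeborg's branch passes to Ingeborg's issue by representation.
The 5/48 is divided into 3 equal shares of 5/144 among Dagny, Tove, Hallvard.
Dagny is living and takes 5/144.
Tove is living and takes 5/144.
Hallvard is living and takes 5/144.
Solveig is living and takes 5/48.
Vidar is living and takes 5/24.

Brynja 5/72; Dagny 5/144; Frida 5/216; Hakon 3/8; Hallvard 5/144; Liv 5/72; Magnus 5/216; Sindre 5/216; Solveig 5/48; Tove 5/144; Vidar 5/24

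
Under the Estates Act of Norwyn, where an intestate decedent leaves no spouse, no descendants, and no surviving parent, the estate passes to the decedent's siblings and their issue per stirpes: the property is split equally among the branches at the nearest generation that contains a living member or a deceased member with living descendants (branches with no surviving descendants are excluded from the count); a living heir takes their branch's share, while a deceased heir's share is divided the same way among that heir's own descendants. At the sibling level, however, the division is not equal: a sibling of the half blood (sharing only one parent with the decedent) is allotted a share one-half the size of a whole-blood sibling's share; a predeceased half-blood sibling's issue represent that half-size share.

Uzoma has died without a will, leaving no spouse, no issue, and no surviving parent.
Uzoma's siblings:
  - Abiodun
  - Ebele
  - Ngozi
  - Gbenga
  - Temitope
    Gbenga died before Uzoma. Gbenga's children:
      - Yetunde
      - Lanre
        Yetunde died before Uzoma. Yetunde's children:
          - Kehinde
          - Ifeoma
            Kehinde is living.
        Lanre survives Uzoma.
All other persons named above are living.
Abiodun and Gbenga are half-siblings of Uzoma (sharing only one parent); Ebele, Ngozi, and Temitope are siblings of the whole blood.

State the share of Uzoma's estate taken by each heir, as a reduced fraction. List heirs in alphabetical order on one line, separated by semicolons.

No spouse, descendants, or parent survives, so the estate passes to Uzoma's siblings per stirpes.
Half-blood siblings count for one-half the weight of whole-blood siblings at the initial division.
Dividing 1 in proportion to weights (total weight 4): Abiodun (weight 1/2) → 1/8; Ebele (weight 1) → 1/4; Ngozi (weight 1) → 1/4; Gbenga (weight 1/2) → 1/8; Temitope (weight 1) → 1/4.
Abiodun is living and takes 1/8.
Ebele is living and takes 1/4.
Ngozi is living and takes 1/4.
Gbenga predeceased; the 1/8 allotted to Gbenga's branch passes to Gbenga's issue by representation.
The 1/8 is divided into 2 equal shares of 1/16 among Yetunde, Lanre.
Yetunde predeceased; the 1/16 allotted to Yetunde's branch passes to Yetunde's issue by representation.
The 1/16 is divided into 2 equal shares of 1/32 among Kehinde, Ifeoma.
Kehinde is living and takes 1/32.
Ifeoma is living and takes 1/32.
Lanre is living and takes 1/16.
Temitope is living and takes 1/4.

Abiodun 1/8; Ebele 1/4; Ifeoma 1/32; Kehinde 1/32; Lanre 1/16; Ngozi 1/4; Temitope 1/4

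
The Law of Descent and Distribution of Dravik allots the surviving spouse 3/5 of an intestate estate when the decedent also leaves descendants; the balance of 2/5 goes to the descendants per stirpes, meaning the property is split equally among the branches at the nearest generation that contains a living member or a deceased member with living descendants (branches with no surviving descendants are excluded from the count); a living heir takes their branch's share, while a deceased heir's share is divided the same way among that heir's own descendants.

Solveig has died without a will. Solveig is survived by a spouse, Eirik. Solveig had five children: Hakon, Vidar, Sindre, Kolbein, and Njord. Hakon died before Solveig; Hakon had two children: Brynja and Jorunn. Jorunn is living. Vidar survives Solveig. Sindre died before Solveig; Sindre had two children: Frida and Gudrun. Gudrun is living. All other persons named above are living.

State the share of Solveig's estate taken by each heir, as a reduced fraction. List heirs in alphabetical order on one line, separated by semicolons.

Brynja 1/25; Eirik 3/5; Frida 1/25; Gudrun 1/25; Jorunn 1/25; Kolbein 2/25; Njord 2/25; Vidar 2/25

Eirik, as surviving spouse, takes 3/5.
The remaining 2/5 passes to Solveig's descendants per stirpes.
The 2/5 is divided into 5 equal shares of 2/25 among Hakon, Vidar, Sindre, Kolbein, Njord.
Hakon predeceased; the 2/25 allotted to Hakon's branch passes to Hakon's issue by representation.
The 2/25 is divided into 2 equal shares of 1/25 among Brynja, Jorunn.
Brynja is living and takes 1/25.
Jorunn is living and takes 1/25.
Vidar is living and takes 2/25.
Sindre predeceased; the 2/25 allotted to Sindre's branch passes to Sindre's issue by representation.
The 2/25 is divided into 2 equal shares of 1/25 among Frida, Gudrun.
Frida is living and takes 1/25.
Gudrun is living and takes 1/25.
Kolbein is living and takes 2/25.
Njord is living and takes 2/25.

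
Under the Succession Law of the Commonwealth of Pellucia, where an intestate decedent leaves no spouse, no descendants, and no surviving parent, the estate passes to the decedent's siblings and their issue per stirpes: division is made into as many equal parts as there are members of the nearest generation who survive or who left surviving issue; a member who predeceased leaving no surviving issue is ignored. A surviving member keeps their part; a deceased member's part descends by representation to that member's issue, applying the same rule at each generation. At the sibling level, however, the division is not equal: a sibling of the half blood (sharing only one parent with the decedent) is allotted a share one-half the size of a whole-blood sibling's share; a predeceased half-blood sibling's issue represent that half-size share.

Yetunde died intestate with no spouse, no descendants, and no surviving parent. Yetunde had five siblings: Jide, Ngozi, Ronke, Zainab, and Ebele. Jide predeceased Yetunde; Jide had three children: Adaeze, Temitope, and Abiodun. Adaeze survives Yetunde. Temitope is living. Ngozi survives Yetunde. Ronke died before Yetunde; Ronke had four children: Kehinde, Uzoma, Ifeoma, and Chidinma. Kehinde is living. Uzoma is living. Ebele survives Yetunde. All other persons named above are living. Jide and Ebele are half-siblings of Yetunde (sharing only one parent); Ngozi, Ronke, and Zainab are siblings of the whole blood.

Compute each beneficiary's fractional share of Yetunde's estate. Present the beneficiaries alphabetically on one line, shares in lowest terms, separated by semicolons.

Abiodun 1/24; Adaeze 1/24; Chidinma 1/16; Ebele 1/8; Ifeoma 1/16; Kehinde 1/16; Ngozi 1/4; Temitope 1/24; Uzoma 1/16; Zainab 1/4

No spouse, descendants, or parent survives, so the estate passes to Yetunde's siblings per stirpes.
Half-blood siblings count for one-half the weight of whole-blood siblings at the initial division.
Dividing 1 in proportion to weights (total weight 4): Jide (weight 1/2) → 1/8; Ngozi (weight 1) → 1/4; Ronke (weight 1) → 1/4; Zainab (weight 1) → 1/4; Ebele (weight 1/2) → 1/8.
Jide predeceased; the 1/8 allotted to Jide's branch passes to Jide's issue by representation.
The 1/8 is divided into 3 equal shares of 1/24 among Adaeze, Temitope, Abiodun.
Adaeze is living and takes 1/24.
Temitope is living and takes 1/24.
Abiodun is living and takes 1/24.
Ngozi is living and takes 1/4.
Ronke predeceased; the 1/4 allotted to Ronke's branch passes to Ronke's issue by representation.
The 1/4 is divided into 4 equal shares of 1/16 among Kehinde, Uzoma, Ifeoma, Chidinma.
Kehinde is living and takes 1/16.
Uzoma is living and takes 1/16.
Ifeoma is living and takes 1/16.
Chidinma is living and takes 1/16.
Zainab is living and takes 1/4.
Ebele is living and takes 1/8.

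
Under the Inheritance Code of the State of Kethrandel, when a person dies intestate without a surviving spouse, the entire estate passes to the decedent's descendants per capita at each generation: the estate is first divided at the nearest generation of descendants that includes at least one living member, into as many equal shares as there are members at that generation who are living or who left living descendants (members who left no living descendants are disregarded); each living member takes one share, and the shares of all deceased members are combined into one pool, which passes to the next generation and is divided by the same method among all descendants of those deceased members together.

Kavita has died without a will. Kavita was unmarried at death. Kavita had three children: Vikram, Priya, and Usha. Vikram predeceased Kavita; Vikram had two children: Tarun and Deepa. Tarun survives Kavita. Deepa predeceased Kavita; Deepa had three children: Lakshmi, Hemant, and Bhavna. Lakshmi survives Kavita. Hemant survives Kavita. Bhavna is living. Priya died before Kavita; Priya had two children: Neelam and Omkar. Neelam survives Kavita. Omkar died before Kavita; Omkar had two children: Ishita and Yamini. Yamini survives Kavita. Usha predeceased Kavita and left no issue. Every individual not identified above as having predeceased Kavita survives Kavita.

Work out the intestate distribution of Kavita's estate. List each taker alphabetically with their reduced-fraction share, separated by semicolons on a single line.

Bhavna 1/10; Hemant 1/10; Ishita 1/10; Lakshmi 1/10; Neelam 1/4; Tarun 1/4; Yamini 1/10

There is no surviving spouse, so the entire estate passes to Kavita's descendants per capita at each generation.
No one at generation 1 (Vikram, Priya) is living; moving to the next generation.
At generation 2 (Tarun, Deepa, Neelam, Omkar) there are 4 shares of (1)/4 = 1/4 each.
Living: Tarun and Neelam — each takes 1/4.
Deceased: Deepa and Omkar. Their combined 1/2 is pooled and carried to generation 3.
At generation 3 (Lakshmi, Hemant, Bhavna, Ishita, Yamini) there are 5 shares of (1/2)/5 = 1/10 each.
Living: Lakshmi, Hemant, Bhavna, Ishita, and Yamini — each takes 1/10.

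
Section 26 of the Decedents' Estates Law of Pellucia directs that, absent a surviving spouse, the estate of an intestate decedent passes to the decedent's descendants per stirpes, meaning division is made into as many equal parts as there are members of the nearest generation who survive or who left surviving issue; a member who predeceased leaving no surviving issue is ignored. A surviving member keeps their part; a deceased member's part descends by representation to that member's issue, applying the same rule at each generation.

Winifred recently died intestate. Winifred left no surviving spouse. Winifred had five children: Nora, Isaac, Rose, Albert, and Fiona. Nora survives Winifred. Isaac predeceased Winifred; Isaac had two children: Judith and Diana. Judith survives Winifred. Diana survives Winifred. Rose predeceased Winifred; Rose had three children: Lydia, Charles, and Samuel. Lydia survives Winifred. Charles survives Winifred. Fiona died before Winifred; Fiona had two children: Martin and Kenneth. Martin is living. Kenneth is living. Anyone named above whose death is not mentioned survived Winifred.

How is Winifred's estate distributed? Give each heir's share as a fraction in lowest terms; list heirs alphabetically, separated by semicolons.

There is no surviving spouse, so the entire estate passes to Winifred's descendants per stirpes.
The estate is divided into 5 equal shares of 1/5 among Nora, Isaac, Rose, Albert, Fiona.
Nora is living and takes 1/5.
Isaac predeceased; the 1/5 allotted to Isaac's branch passes to Isaac's issue by representation.
The 1/5 is divided into 2 equal shares of 1/10 among Judith, Diana.
Judith is living and takes 1/10.
Diana is living and takes 1/10.
Rose predeceased; the 1/5 allotted to Rose's branch passes to Rose's issue by representation.
The 1/5 is divided into 3 equal shares of 1/15 among Lydia, Charles, Samuel.
Lydia is living and takes 1/15.
Charles is living and takes 1/15.
Samuel is living and takes 1/15.
Albert is living and takes 1/5.
Fiona predeceased; the 1/5 allotted to Fiona's branch passes to Fiona's issue by representation.
The 1/5 is divided into 2 equal shares of 1/10 among Martin, Kenneth.
Martin is living and takes 1/10.
Kenneth is living and takes 1/10.

Albert 1/5; Charles 1/15; Diana 1/10; Judith 1/10; Kenneth 1/10; Lydia 1/15; Martin 1/10; Nora 1/5; Samuel 1/15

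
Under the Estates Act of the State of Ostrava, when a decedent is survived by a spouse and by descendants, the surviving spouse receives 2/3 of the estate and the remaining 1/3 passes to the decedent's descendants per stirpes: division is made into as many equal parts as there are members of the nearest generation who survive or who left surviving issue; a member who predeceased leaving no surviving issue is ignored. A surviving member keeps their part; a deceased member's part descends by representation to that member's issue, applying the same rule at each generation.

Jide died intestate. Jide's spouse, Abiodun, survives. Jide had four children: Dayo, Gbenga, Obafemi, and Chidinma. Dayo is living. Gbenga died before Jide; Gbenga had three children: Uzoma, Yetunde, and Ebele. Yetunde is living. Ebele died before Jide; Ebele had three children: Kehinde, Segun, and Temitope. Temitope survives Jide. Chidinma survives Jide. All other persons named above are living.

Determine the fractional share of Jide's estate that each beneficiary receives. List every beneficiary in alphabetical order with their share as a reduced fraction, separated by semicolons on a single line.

Abiodun 2/3; Chidinma 1/12; Dayo 1/12; Kehinde 1/108; Obafemi 1/12; Segun 1/108; Temitope 1/108; Uzoma 1/36; Yetunde 1/36

Abiodun, as surviving spouse, takes 2/3.
The remaining 1/3 passes to Jide's descendants per stirpes.
The 1/3 is divided into 4 equal shares of 1/12 among Dayo, Gbenga, Obafemi, Chidinma.
Dayo is living and takes 1/12.
Gbenga predeceased; the 1/12 allotted to Gbenga's branch passes to Gbenga's issue by representation.
The 1/12 is divided into 3 equal shares of 1/36 among Uzoma, Yetunde, Ebele.
Uzoma is living and takes 1/36.
Yetunde is living and takes 1/36.
Ebele predeceased; the 1/36 allotted to Ebele's branch passes to Ebele's issue by representation.
The 1/36 is divided into 3 equal shares of 1/108 among Kehinde, Segun, Temitope.
Kehinde is living and takes 1/108.
Segun is living and takes 1/108.
Temitope is living and takes 1/108.
Obafemi is living and takes 1/12.
Chidinma is living and takes 1/12.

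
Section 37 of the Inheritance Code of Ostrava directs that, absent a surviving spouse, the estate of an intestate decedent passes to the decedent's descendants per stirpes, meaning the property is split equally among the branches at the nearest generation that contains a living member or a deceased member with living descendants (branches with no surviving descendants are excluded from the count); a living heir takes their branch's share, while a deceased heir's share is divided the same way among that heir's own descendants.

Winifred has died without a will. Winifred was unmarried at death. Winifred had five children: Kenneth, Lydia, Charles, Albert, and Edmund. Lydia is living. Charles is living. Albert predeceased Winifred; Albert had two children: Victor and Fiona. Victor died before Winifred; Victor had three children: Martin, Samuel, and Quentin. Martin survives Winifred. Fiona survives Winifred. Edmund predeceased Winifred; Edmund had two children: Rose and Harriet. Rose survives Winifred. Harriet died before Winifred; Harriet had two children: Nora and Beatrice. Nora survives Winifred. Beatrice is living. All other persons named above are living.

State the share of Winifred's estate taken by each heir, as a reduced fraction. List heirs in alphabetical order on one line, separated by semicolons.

There is no surviving spouse, so the entire estate passes to Winifred's descendants per stirpes.
The estate is divided into 5 equal shares of 1/5 among Kenneth, Lydia, Charles, Albert, Edmund.
Kenneth is living and takes 1/5.
Lydia is living and takes 1/5.
Charles is living and takes 1/5.
Albert predeceased; the 1/5 allotted to Albert's branch passes to Albert's issue by representation.
The 1/5 is divided into 2 equal shares of 1/10 among Victor, Fiona.
Victor predeceased; the 1/10 allotted to Victor's branch passes to Victor's issue by representation.
The 1/10 is divided into 3 equal shares of 1/30 among Martin, Samuel, Quentin.
Martin is living and takes 1/30.
Samuel is living and takes 1/30.
Quentin is living and takes 1/30.
Fiona is living and takes 1/10.
Edmund predeceased; the 1/5 allotted to Edmund's branch passes to Edmund's issue by representation.
The 1/5 is divided into 2 equal shares of 1/10 among Rose, Harriet.
Rose is living and takes 1/10.
Harriet predeceased; the 1/10 allotted to Harriet's branch passes to Harriet's issue by representation.
The 1/10 is divided into 2 equal shares of 1/20 among Nora, Beatrice.
Nora is living and takes 1/20.
Beatrice is living and takes 1/20.

Beatrice 1/20; Charles 1/5; Fiona 1/10; Kenneth 1/5; Lydia 1/5; Martin 1/30; Nora 1/20; Quentin 1/30; Rose 1/10; Samuel 1/30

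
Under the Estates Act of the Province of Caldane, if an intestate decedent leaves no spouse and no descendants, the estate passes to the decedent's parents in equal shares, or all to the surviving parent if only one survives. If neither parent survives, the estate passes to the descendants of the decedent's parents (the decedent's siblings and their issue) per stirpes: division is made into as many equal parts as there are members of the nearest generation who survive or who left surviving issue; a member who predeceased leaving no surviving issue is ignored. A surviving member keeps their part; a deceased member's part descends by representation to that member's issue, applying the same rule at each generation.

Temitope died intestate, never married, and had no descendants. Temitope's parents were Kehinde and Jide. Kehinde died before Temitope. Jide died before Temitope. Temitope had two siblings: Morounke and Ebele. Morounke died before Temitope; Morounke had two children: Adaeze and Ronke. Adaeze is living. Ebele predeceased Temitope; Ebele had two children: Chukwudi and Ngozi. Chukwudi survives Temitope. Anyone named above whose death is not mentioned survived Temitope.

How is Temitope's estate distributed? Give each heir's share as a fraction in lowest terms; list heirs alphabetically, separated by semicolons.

Adaeze 1/4; Chukwudi 1/4; Ngozi 1/4; Ronke 1/4

Neither parent survives and there are no descendants, so the estate passes to Temitope's siblings and their issue per stirpes.
The estate is divided into 2 equal shares of 1/2 among Morounke, Ebele.
Morounke predeceased; the 1/2 allotted to Morounke's branch passes to Morounke's issue by representation.
The 1/2 is divided into 2 equal shares of 1/4 among Adaeze, Ronke.
Adaeze is living and takes 1/4.
Ronke is living and takes 1/4.
Ebele predeceased; the 1/2 allotted to Ebele's branch passes to Ebele's issue by representation.
The 1/2 is divided into 2 equal shares of 1/4 among Chukwudi, Ngozi.
Chukwudi is living and takes 1/4.
Ngozi is living and takes 1/4.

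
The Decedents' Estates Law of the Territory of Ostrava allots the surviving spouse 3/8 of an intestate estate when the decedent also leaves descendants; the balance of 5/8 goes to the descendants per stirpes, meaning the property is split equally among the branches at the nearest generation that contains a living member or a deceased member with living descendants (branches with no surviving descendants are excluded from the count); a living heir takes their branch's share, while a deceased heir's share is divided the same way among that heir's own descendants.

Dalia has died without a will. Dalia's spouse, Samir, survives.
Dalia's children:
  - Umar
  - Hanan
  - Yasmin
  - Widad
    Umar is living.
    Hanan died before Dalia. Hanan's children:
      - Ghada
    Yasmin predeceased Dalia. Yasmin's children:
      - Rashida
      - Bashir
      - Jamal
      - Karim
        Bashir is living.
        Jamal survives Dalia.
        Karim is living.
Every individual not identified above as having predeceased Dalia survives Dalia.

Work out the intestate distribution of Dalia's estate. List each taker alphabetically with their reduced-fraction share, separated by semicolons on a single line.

Bashir 5/128; Ghada 5/32; Jamal 5/128; Karim 5/128; Rashida 5/128; Samir 3/8; Umar 5/32; Widad 5/32

Samir, as surviving spouse, takes 3/8.
The remaining 5/8 passes to Dalia's descendants per stirpes.
The 5/8 is divided into 4 equal shares of 5/32 among Umar, Hanan, Yasmin, Widad.
Umar is living and takes 5/32.
Hanan predeceased; the 5/32 allotted to Hanan's branch passes to Hanan's issue by representation.
Ghada is the sole taker at this level and receives the full 5/32.
Yasmin predeceased; the 5/32 allotted to Yasmin's branch passes to Yasmin's issue by representation.
The 5/32 is divided into 4 equal shares of 5/128 among Rashida, Bashir, Jamal, Karim.
Rashida is living and takes 5/128.
Bashir is living and takes 5/128.
Jamal is living and takes 5/128.
Karim is living and takes 5/128.
Widad is living and takes 5/32.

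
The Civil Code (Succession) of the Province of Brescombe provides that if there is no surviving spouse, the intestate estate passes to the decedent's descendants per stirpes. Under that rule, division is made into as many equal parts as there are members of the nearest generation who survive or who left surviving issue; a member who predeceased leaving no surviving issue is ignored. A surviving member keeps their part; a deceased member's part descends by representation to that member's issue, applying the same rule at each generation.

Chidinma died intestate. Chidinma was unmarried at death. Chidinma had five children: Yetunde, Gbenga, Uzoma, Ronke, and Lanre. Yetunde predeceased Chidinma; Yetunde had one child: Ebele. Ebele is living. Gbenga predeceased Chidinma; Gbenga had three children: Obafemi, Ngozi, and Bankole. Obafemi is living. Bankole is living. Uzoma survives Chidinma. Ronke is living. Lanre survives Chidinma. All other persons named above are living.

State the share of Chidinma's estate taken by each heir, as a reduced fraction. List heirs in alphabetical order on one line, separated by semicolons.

Bankole 1/15; Ebele 1/5; Lanre 1/5; Ngozi 1/15; Obafemi 1/15; Ronke 1/5; Uzoma 1/5

There is no surviving spouse, so the entire estate passes to Chidinma's descendants per stirpes.
The estate is divided into 5 equal shares of 1/5 among Yetunde, Gbenga, Uzoma, Ronke, Lanre.
Yetunde predeceased; the 1/5 allotted to Yetunde's branch passes to Yetunde's issue by representation.
Ebele is the sole taker at this level and receives the full 1/5.
Gbenga predeceased; the 1/5 allotted to Gbenga's branch passes to Gbenga's issue by representation.
The 1/5 is divided into 3 equal shares of 1/15 among Obafemi, Ngozi, Bankole.
Obafemi is living and takes 1/15.
Ngozi is living and takes 1/15.
Bankole is living and takes 1/15.
Uzoma is living and takes 1/5.
Ronke is living and takes 1/5.
Lanre is living and takes 1/5.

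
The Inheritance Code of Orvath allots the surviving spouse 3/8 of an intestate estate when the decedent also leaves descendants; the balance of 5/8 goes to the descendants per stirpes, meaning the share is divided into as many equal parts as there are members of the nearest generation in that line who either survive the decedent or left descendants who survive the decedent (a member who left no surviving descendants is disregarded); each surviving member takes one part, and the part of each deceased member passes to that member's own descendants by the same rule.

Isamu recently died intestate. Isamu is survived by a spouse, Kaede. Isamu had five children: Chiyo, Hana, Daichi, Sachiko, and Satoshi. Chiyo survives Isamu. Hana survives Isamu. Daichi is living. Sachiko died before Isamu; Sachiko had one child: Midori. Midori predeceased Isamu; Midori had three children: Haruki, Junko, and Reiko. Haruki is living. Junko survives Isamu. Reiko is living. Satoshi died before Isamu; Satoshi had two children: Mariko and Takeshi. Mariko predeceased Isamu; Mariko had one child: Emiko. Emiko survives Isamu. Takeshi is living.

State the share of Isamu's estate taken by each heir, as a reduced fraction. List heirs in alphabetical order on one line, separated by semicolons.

Chiyo 1/8; Daichi 1/8; Emiko 1/16; Hana 1/8; Haruki 1/24; Junko 1/24; Kaede 3/8; Reiko 1/24; Takeshi 1/16

Kaede, as surviving spouse, takes 3/8.
The remaining 5/8 passes to Isamu's descendants per stirpes.
The 5/8 is divided into 5 equal shares of 1/8 among Chiyo, Hana, Daichi, Sachiko, Satoshi.
Chiyo is living and takes 1/8.
Hana is living and takes 1/8.
Daichi is living and takes 1/8.
Sachiko predeceased; the 1/8 allotted to Sachiko's branch passes to Sachiko's issue by representation.
Midori's line is the sole branch at this level, so the full 1/8 passes to Midori's issue by representation.
The 1/8 is divided into 3 equal shares of 1/24 among Haruki, Junko, Reiko.
Haruki is living and takes 1/24.
Junko is living and takes 1/24.
Reiko is living and takes 1/24.
Satoshi predeceased; the 1/8 allotted to Satoshi's branch passes to Satoshi's issue by representation.
The 1/8 is divided into 2 equal shares of 1/16 among Mariko, Takeshi.
Mariko predeceased; the 1/16 allotted to Mariko's branch passes to Mariko's issue by representation.
Emiko is the sole taker at this level and receives the full 1/16.
Takeshi is living and takes 1/16.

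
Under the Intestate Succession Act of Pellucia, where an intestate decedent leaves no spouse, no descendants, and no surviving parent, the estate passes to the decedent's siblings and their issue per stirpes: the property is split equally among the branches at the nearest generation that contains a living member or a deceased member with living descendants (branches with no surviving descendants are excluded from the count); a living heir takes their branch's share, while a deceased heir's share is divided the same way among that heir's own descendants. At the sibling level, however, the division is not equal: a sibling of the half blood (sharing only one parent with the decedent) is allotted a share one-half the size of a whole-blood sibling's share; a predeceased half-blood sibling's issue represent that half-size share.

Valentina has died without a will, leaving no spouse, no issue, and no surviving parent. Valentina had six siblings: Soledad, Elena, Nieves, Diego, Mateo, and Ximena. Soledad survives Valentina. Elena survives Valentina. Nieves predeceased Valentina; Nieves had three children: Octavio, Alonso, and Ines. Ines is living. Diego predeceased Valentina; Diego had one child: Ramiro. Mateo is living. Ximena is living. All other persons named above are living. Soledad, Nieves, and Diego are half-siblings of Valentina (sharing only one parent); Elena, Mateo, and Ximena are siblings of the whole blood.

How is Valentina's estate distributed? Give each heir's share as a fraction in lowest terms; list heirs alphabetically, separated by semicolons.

Alonso 1/27; Elena 2/9; Ines 1/27; Mateo 2/9; Octavio 1/27; Ramiro 1/9; Soledad 1/9; Ximena 2/9

No spouse, descendants, or parent survives, so the estate passes to Valentina's siblings per stirpes.
Half-blood siblings count for one-half the weight of whole-blood siblings at the initial division.
Dividing 1 in proportion to weights (total weight 9/2): Soledad (weight 1/2) → 1/9; Elena (weight 1) → 2/9; Nieves (weight 1/2) → 1/9; Diego (weight 1/2) → 1/9; Mateo (weight 1) → 2/9; Ximena (weight 1) → 2/9.
Soledad is living and takes 1/9.
Elena is living and takes 2/9.
Nieves predeceased; the 1/9 allotted to Nieves's branch passes to Nieves's issue by representation.
The 1/9 is divided into 3 equal shares of 1/27 among Octavio, Alonso, Ines.
Octavio is living and takes 1/27.
Alonso is living and takes 1/27.
Ines is living and takes 1/27.
Diego predeceased; the 1/9 allotted to Diego's branch passes to Diego's issue by representation.
Ramiro is the sole taker at this level and receives the full 1/9.
Mateo is living and takes 2/9.
Ximena is living and takes 2/9.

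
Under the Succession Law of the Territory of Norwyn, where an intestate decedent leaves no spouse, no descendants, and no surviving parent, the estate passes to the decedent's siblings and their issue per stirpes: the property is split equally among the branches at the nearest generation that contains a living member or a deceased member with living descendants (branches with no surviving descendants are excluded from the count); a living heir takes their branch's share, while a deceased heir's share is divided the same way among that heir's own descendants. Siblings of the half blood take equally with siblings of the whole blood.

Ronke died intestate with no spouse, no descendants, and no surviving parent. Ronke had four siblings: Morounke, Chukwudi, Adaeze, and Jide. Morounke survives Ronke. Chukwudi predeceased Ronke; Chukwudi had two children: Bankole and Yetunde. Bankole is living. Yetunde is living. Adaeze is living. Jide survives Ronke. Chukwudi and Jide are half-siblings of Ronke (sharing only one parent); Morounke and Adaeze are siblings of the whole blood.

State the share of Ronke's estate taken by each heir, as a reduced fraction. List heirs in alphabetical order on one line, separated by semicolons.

Adaeze 1/4; Bankole 1/8; Jide 1/4; Morounke 1/4; Yetunde 1/8

No spouse, descendants, or parent survives, so the estate passes to Ronke's siblings per stirpes.
Half-blood and whole-blood siblings take equally under the stated rule.
The estate is divided into 4 equal shares of 1/4 among Morounke, Chukwudi, Adaeze, Jide.
Morounke is living and takes 1/4.
Chukwudi predeceased; the 1/4 allotted to Chukwudi's branch passes to Chukwudi's issue by representation.
The 1/4 is divided into 2 equal shares of 1/8 among Bankole, Yetunde.
Bankole is living and takes 1/8.
Yetunde is living and takes 1/8.
Adaeze is living and takes 1/4.
Jide is living and takes 1/4.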